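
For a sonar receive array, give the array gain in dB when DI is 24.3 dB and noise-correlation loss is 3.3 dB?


AG = DI - L_corr = 24.3 - 3.3 = 21.0

21.0 dB


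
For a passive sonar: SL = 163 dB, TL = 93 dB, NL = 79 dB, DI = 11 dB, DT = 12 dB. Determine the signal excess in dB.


SE = SL - TL - NL + DI - DT = 163 - 93 - 79 + 11 - 12 = -10

-10 dB


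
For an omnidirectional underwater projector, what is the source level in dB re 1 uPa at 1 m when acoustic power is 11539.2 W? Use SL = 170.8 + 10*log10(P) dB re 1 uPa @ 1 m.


SL = 170.8 + 10*log10(11539.2) = 170.8 + 40.62 = 211.42

211.42 dB


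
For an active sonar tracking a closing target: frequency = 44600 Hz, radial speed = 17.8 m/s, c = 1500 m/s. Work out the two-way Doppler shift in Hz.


1058.51 Hz


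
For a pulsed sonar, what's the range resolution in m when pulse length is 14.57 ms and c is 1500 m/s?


dR = c*tau/2 = 1500 * 14.57e-3 / 2 = 10.9275

10.9275 m


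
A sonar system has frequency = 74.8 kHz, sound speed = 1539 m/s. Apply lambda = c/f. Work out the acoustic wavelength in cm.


lambda = c/f = 1539 / 74800 = 0.0206 m = 2.06 cm

2.06 cm


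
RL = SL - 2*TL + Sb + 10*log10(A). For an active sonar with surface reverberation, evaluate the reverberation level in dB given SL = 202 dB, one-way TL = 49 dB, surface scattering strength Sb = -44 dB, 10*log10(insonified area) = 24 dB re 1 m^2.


84 dB


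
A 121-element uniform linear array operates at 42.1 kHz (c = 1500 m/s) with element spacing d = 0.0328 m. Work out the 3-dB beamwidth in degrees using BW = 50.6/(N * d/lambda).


Step 1: lambda = 1500/42100 = 0.03563 m
Step 2: d/lambda = 0.0328/0.03563 = 0.9206
Step 3: BW = 50.6/(N * d/lambda) = 50.6/(121 * 0.9206) = 0.45

0.45 deg


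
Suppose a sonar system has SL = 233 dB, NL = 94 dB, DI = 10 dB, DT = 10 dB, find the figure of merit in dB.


139 dB


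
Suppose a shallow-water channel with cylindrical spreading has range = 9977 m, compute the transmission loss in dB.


39.99 dB


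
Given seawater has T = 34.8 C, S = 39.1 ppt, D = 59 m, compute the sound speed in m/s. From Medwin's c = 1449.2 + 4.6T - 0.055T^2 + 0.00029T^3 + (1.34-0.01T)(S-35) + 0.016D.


c = 1449.2 + 4.6*34.8 - 0.055*34.8^2 + 0.00029*34.8^3 + (1.34 - 0.01*34.8)*(39.1 - 35) + 0.016*59 = 1559.91

1559.91 m/s


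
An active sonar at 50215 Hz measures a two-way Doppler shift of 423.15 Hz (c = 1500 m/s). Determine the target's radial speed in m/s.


From fd = 2*f*v/c, v = c*fd/(2*f) = 1500 * 423.15 / (2*50215) = 6.32

6.32 m/s


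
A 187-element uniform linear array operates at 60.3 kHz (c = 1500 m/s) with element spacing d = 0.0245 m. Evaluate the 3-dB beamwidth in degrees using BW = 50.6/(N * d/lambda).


Step 1: lambda = 1500/60300 = 0.02488 m
Step 2: d/lambda = 0.0245/0.02488 = 0.9847
Step 3: BW = 50.6/(N * d/lambda) = 50.6/(187 * 0.9847) = 0.27

0.27 deg


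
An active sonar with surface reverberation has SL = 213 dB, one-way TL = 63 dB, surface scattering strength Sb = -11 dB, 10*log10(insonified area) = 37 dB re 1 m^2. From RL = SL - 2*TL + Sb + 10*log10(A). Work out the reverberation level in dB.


113 dB


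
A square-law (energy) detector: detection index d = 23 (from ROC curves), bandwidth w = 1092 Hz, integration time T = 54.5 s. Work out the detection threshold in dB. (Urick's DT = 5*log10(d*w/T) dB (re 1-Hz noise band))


DT = 5*log10(d*w/T) = 5*log10(23 * 1092 / 54.5) = 5*log10(460.84) = 13.32

13.32 dB


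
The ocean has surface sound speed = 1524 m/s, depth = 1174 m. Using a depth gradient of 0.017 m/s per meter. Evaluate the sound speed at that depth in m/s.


c = 1524 + 0.017 * 1174 = 1543.958

1543.958 m/s


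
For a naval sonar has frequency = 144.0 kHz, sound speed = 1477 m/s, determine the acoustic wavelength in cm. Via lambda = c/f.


lambda = c/f = 1477 / 144000 = 0.0103 m = 1.03 cm

1.03 cm


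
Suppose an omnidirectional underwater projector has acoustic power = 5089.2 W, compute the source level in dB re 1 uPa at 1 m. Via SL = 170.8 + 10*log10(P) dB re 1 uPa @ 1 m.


SL = 170.8 + 10*log10(5089.2) = 170.8 + 37.07 = 207.87

207.87 dB


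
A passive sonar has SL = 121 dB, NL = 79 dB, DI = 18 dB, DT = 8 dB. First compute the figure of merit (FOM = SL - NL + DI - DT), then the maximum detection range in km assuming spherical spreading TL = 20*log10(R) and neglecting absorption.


Step 1: FOM = SL - NL + DI - DT = 121 - 79 + 18 - 8 = 52 dB
Step 2: at max range FOM = TL = 20*log10(R), so R = 10^(52/20) = 398.11 m = 0.4 km

0.4 km


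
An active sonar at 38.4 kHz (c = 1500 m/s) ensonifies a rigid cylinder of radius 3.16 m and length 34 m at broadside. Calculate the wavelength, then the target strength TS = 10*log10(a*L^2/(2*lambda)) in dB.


Step 1: lambda = c/f = 1500/38400 = 0.03906 m
Step 2: TS = 10*log10(a*L^2/(2*lambda)) = 10*log10(3.16*34^2/(2*0.03906)) = 46.7

46.7 dB


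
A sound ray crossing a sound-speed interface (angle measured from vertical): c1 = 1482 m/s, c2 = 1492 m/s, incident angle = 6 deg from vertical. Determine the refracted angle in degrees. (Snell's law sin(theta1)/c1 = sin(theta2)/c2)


sin(theta2) = (c2/c1)*sin(theta1) = (1492/1482)*sin(6 deg) = 0.10523
theta2 = arcsin(0.10523) = 6.04

6.04 deg


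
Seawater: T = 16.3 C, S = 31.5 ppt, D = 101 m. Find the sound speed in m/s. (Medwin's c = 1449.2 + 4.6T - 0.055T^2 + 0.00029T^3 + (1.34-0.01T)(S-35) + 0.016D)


1508.32 m/s


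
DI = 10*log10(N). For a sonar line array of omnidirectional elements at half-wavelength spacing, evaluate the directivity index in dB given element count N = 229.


DI = 10*log10(229) = 23.6

23.6 dB


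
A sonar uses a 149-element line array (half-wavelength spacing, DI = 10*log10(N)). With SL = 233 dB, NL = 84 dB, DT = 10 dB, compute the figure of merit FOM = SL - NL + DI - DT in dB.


Step 1: DI = 10*log10(149) = 21.73 dB
Step 2: FOM = SL - NL + DI - DT = 233 - 84 + 21.73 - 10 = 160.73

160.73 dB


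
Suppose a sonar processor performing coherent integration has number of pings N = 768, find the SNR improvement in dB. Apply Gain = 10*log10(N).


Gain = 10*log10(768) = 28.85

28.85 dB


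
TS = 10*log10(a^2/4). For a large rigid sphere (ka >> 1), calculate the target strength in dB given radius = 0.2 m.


TS = 10*log10(0.2^2 / 4) = 10*log10(0.01) = -20.0

-20.0 dB


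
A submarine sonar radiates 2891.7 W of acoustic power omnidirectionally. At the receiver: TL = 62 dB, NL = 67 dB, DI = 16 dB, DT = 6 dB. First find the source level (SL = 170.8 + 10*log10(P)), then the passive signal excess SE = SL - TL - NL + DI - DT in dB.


Step 1: SL = 170.8 + 10*log10(2891.7) = 205.41 dB
Step 2: SE = SL - TL - NL + DI - DT = 205.41 - 62 - 67 + 16 - 6 = 86.41

86.41 dB


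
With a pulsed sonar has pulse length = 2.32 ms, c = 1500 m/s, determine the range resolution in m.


1.74 m


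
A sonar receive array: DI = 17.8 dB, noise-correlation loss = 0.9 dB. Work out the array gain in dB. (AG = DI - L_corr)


AG = DI - L_corr = 17.8 - 0.9 = 16.9

16.9 dB


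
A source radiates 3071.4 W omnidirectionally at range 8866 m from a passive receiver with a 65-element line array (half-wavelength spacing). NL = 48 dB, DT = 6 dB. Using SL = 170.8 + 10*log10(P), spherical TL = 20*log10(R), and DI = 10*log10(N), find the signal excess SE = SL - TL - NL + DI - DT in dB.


Step 1: SL = 170.8 + 10*log10(3071.4) = 205.67 dB
Step 2: TL = 20*log10(8866) = 78.95 dB
Step 3: DI = 10*log10(65) = 18.13 dB
Step 4: SE = SL - TL - NL + DI - DT = 205.67 - 78.95 - 48 + 18.13 - 6 = 90.85

90.85 dB


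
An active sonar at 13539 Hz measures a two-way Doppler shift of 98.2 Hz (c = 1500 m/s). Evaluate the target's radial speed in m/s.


From fd = 2*f*v/c, v = c*fd/(2*f) = 1500 * 98.2 / (2*13539) = 5.44

5.44 m/s


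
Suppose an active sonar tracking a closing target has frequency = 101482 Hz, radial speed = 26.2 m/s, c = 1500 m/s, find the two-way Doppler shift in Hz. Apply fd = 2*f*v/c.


fd = 2*f*v/c = 2 * 101482 * 26.2 / 1500 = 3545.1

3545.1 Hz


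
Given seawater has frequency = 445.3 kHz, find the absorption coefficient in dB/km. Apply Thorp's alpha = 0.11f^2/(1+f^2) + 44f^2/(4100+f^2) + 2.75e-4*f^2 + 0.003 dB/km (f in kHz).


f^2 = 198292.09
alpha = 0.11*198292.09/(1+198292.09) + 44*198292.09/(4100+198292.09) + 2.75e-4*198292.09 + 0.003 = 97.752

97.752 dB/km


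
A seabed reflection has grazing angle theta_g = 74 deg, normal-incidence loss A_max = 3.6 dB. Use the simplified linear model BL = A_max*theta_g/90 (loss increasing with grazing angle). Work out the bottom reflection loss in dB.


BL = A_max * theta_g / 90 = 3.6 * 74 / 90 = 2.96

2.96 dB


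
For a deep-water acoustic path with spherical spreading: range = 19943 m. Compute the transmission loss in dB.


86.0 dB


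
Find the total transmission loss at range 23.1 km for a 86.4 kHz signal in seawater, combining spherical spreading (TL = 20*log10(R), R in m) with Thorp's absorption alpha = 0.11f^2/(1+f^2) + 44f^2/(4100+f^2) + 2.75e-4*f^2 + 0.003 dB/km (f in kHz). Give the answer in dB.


Step 1 (Thorp): alpha = 0.11*7464.96/(1+7464.96) + 44*7464.96/(4100+7464.96) + 2.75e-4*7464.96 + 0.003 = 30.567 dB/km
Step 2: TL_spread = 20*log10(23100) = 87.27 dB
Step 3: TL_abs = alpha*R = 30.567 * 23.1 = 706.1 dB
Step 4: TL_total = 87.27 + 706.1 = 793.37

793.37 dB


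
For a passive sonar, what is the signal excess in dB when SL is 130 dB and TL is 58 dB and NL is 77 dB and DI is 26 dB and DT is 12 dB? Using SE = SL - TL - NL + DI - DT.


9 dB


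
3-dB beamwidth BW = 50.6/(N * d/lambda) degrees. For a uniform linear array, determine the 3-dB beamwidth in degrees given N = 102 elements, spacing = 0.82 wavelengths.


BW = 50.6 / (102 * 0.82) = 50.6 / 83.64 = 0.6

0.6 deg


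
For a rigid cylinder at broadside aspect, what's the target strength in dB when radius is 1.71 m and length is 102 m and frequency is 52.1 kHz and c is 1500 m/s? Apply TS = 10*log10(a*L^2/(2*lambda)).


54.9 dB


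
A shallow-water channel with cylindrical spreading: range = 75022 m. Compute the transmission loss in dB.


48.75 dB


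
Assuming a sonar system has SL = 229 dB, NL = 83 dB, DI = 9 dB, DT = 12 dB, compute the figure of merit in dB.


FOM = SL - NL + DI - DT = 229 - 83 + 9 - 12 = 143

143 dB


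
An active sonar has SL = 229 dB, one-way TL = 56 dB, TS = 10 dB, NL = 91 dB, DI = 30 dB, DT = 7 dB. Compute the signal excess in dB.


SE = SL - 2*TL + TS - NL + DI - DT = 229 - 2*56 + (10) - 91 + 30 - 7 = 59

59 dB


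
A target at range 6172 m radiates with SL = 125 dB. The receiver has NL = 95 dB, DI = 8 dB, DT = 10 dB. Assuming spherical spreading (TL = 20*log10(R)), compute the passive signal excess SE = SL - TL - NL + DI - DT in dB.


-47.81 dB


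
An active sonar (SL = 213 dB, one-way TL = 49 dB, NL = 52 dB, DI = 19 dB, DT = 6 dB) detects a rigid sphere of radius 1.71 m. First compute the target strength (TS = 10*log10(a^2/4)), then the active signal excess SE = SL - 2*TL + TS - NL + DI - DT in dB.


Step 1: TS = 10*log10(1.71^2/4) = -1.36 dB
Step 2: SE = SL - 2*TL + TS - NL + DI - DT = 213 - 2*49 + (-1.36) - 52 + 19 - 6 = 74.64

74.64 dB


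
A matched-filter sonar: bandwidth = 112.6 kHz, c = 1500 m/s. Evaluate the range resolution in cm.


dR = c/(2*BW) = 1500 / (2 * 112.6e3) = 0.0067 m = 0.67 cm

0.67 cm


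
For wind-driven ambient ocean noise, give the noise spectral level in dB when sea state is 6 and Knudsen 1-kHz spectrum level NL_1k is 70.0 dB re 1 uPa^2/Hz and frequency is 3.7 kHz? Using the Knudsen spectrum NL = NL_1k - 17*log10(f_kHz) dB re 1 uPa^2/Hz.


60.34 dB


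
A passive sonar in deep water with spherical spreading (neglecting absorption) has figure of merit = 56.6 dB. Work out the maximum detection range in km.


0.68 km


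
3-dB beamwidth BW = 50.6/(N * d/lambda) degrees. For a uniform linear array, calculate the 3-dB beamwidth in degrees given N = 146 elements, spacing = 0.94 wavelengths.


0.37 deg


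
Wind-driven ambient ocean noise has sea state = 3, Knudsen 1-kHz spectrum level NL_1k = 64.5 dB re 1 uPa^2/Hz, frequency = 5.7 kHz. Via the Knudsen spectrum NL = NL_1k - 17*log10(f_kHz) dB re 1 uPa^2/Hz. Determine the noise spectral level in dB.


51.65 dB


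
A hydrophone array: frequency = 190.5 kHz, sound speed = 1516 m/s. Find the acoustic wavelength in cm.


lambda = c/f = 1516 / 190500 = 0.008 m = 0.8 cm

0.8 cm


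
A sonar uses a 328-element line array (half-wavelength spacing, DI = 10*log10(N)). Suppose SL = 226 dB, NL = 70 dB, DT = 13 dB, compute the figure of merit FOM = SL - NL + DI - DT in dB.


Step 1: DI = 10*log10(328) = 25.16 dB
Step 2: FOM = SL - NL + DI - DT = 226 - 70 + 25.16 - 13 = 168.16

168.16 dB


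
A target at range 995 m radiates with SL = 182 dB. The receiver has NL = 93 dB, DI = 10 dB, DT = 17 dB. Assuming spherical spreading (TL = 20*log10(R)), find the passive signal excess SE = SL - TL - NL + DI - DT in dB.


22.04 dB


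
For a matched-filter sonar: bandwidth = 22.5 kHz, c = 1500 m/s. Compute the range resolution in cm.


3.33 cm


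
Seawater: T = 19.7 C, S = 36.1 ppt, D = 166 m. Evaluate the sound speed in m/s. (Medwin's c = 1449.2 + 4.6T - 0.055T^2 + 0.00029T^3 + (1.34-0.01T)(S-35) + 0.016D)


c = 1449.2 + 4.6*19.7 - 0.055*19.7^2 + 0.00029*19.7^3 + (1.34 - 0.01*19.7)*(36.1 - 35) + 0.016*166 = 1524.61

1524.61 m/s


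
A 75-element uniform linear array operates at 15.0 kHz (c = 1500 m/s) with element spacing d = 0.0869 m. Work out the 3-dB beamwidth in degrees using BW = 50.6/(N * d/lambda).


Step 1: lambda = 1500/15000 = 0.1 m
Step 2: d/lambda = 0.0869/0.1 = 0.869
Step 3: BW = 50.6/(N * d/lambda) = 50.6/(75 * 0.869) = 0.78

0.78 deg


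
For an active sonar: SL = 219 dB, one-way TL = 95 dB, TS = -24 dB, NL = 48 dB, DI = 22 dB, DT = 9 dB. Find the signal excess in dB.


SE = SL - 2*TL + TS - NL + DI - DT = 219 - 2*95 + (-24) - 48 + 22 - 9 = -30

-30 dB


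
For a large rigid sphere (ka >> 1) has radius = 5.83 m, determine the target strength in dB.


TS = 10*log10(5.83^2 / 4) = 10*log10(8.497225) = 9.29

9.29 dB


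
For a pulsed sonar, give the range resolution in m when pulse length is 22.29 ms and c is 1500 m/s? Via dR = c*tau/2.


dR = c*tau/2 = 1500 * 22.29e-3 / 2 = 16.7175

16.7175 m


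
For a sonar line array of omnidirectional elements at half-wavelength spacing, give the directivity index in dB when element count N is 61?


17.85 dB


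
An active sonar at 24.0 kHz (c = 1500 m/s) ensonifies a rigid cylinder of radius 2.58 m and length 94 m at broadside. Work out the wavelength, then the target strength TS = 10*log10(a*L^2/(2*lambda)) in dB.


Step 1: lambda = c/f = 1500/24000 = 0.0625 m
Step 2: TS = 10*log10(a*L^2/(2*lambda)) = 10*log10(2.58*94^2/(2*0.0625)) = 52.61

52.61 dB


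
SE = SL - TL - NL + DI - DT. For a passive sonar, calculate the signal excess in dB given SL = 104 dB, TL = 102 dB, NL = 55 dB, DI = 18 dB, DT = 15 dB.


-50 dB


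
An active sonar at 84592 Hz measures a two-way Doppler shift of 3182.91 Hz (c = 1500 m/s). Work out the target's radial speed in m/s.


From fd = 2*f*v/c, v = c*fd/(2*f) = 1500 * 3182.91 / (2*84592) = 28.22

28.22 m/s


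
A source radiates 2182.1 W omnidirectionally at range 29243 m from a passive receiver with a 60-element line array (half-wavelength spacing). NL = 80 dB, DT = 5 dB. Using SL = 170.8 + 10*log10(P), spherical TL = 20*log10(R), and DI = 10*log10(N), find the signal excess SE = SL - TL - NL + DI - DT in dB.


Step 1: SL = 170.8 + 10*log10(2182.1) = 204.19 dB
Step 2: TL = 20*log10(29243) = 89.32 dB
Step 3: DI = 10*log10(60) = 17.78 dB
Step 4: SE = SL - TL - NL + DI - DT = 204.19 - 89.32 - 80 + 17.78 - 5 = 47.65

47.65 dB


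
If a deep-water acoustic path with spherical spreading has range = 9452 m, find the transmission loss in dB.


TL = 20*log10(9452) = 79.51

79.51 dB


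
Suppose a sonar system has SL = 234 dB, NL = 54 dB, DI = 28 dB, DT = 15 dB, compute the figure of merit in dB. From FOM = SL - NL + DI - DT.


FOM = SL - NL + DI - DT = 234 - 54 + 28 - 15 = 193

193 dB


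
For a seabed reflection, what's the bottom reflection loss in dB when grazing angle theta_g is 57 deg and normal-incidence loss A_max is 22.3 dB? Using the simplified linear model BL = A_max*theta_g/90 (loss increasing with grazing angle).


BL = A_max * theta_g / 90 = 22.3 * 57 / 90 = 14.12

14.12 dB


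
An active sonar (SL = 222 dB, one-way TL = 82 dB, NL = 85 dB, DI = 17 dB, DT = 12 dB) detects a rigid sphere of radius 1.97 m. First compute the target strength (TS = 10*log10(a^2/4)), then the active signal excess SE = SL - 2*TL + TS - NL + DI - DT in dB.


Step 1: TS = 10*log10(1.97^2/4) = -0.13 dB
Step 2: SE = SL - 2*TL + TS - NL + DI - DT = 222 - 2*82 + (-0.13) - 85 + 17 - 12 = -22.13

-22.13 dB


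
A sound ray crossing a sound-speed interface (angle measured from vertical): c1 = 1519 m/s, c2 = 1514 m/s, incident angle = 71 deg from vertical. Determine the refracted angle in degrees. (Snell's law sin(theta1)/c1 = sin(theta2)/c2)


sin(theta2) = (c2/c1)*sin(theta1) = (1514/1519)*sin(71 deg) = 0.94241
theta2 = arcsin(0.94241) = 70.46

70.46 deg


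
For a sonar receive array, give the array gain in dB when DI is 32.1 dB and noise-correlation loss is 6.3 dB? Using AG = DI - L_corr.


AG = DI - L_corr = 32.1 - 6.3 = 25.8

25.8 dB


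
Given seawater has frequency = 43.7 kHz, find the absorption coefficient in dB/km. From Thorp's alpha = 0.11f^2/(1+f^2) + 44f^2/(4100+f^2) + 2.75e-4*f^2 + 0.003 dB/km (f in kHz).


14.62 dB/km


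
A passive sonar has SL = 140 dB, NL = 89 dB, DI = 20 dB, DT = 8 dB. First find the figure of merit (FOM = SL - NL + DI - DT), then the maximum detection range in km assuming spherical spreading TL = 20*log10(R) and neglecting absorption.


Step 1: FOM = SL - NL + DI - DT = 140 - 89 + 20 - 8 = 63 dB
Step 2: at max range FOM = TL = 20*log10(R), so R = 10^(63/20) = 1412.54 m = 1.41 km

1.41 km


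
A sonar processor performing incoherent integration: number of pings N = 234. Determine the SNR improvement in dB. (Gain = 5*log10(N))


Gain = 5*log10(234) = 11.85

11.85 dB


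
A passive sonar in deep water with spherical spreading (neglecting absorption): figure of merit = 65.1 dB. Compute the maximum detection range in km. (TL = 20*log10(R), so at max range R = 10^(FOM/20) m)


At max range FOM = TL, so 20*log10(R) = 65.1
R = 10^(65.1/20) = 1798.87 m = 1.8 km

1.8 km


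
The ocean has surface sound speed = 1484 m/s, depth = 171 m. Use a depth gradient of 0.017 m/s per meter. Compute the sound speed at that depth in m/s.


c = 1484 + 0.017 * 171 = 1486.907

1486.907 m/s


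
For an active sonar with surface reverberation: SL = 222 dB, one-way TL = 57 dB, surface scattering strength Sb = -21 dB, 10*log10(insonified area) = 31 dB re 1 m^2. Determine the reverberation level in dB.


RL = SL - 2*TL + Sb + 10*log10(A) = 222 - 2*57 + (-21) + 31 = 118

118 dB


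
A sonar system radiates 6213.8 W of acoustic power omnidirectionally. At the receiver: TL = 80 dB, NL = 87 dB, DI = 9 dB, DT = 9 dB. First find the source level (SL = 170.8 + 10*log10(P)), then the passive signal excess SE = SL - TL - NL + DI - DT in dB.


Step 1: SL = 170.8 + 10*log10(6213.8) = 208.73 dB
Step 2: SE = SL - TL - NL + DI - DT = 208.73 - 80 - 87 + 9 - 9 = 41.73

41.73 dB


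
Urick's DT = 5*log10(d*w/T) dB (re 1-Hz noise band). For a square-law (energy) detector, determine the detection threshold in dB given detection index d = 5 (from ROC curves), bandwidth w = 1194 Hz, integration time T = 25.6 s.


11.84 dB


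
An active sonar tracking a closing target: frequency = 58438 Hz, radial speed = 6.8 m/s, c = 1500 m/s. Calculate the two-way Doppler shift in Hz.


529.84 Hz


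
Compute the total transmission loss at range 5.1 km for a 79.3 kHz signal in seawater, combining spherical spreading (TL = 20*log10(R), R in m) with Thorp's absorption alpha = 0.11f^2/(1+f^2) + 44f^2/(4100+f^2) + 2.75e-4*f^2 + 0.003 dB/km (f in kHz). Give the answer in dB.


Step 1 (Thorp): alpha = 0.11*6288.49/(1+6288.49) + 44*6288.49/(4100+6288.49) + 2.75e-4*6288.49 + 0.003 = 28.4769 dB/km
Step 2: TL_spread = 20*log10(5100) = 74.15 dB
Step 3: TL_abs = alpha*R = 28.4769 * 5.1 = 145.23 dB
Step 4: TL_total = 74.15 + 145.23 = 219.38

219.38 dB


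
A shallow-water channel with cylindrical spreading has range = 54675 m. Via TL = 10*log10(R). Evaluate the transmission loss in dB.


47.38 dB


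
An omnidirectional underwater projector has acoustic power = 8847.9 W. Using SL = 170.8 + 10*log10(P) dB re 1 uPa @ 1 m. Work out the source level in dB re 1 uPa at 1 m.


210.27 dB


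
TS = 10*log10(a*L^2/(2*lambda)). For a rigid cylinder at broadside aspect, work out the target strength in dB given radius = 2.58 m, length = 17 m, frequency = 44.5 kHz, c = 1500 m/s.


lambda = 1500/44500 = 0.03371 m
TS = 10*log10(2.58*17^2/(2*0.03371)) = 40.44

40.44 dB


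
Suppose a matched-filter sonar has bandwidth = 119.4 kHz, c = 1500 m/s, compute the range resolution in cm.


dR = c/(2*BW) = 1500 / (2 * 119.4e3) = 0.0063 m = 0.63 cm

0.63 cm


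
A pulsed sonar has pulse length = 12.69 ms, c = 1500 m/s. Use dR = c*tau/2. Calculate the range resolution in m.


dR = c*tau/2 = 1500 * 12.69e-3 / 2 = 9.5175

9.5175 m


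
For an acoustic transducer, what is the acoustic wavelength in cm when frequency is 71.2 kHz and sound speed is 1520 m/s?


lambda = c/f = 1520 / 71200 = 0.0213 m = 2.13 cm

2.13 cm


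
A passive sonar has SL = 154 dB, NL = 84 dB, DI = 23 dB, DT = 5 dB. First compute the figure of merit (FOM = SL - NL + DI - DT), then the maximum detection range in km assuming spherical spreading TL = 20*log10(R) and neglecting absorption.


Step 1: FOM = SL - NL + DI - DT = 154 - 84 + 23 - 5 = 88 dB
Step 2: at max range FOM = TL = 20*log10(R), so R = 10^(88/20) = 25118.86 m = 25.12 km

25.12 km


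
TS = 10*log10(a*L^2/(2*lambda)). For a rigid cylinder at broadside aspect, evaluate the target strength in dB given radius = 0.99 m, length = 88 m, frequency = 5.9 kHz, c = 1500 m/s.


lambda = 1500/5900 = 0.25424 m
TS = 10*log10(0.99*88^2/(2*0.25424)) = 41.78

41.78 dB


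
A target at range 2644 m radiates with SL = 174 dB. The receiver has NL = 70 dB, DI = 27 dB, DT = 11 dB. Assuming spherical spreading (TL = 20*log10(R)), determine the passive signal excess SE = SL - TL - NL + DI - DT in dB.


Step 1: TL = 20*log10(2644) = 68.45 dB
Step 2: SE = 174 - 68.45 - 70 + 27 - 11 = 51.55

51.55 dB


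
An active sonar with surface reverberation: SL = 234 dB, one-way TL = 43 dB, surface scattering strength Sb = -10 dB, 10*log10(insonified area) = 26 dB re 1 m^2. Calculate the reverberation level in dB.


RL = SL - 2*TL + Sb + 10*log10(A) = 234 - 2*43 + (-10) + 26 = 164

164 dB


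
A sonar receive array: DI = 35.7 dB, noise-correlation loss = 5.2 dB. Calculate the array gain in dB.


30.5 dB


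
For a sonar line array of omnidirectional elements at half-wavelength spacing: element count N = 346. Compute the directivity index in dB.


DI = 10*log10(346) = 25.39

25.39 dB


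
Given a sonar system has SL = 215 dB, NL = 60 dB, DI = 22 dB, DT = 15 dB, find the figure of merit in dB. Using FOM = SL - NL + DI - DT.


FOM = SL - NL + DI - DT = 215 - 60 + 22 - 15 = 162

162 dB


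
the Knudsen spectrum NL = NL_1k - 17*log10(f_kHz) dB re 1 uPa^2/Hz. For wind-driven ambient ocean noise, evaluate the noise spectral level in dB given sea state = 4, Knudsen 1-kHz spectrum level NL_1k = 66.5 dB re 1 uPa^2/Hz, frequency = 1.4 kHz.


NL = NL_1k - 17*log10(f_kHz) = 66.5 - 17*log10(1.4) = 66.5 - (2.48) = 64.02

64.02 dB


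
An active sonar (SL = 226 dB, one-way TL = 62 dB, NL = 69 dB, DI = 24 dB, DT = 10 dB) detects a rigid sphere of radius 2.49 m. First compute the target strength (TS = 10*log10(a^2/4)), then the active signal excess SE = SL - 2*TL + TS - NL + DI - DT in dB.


Step 1: TS = 10*log10(2.49^2/4) = 1.9 dB
Step 2: SE = SL - 2*TL + TS - NL + DI - DT = 226 - 2*62 + (1.9) - 69 + 24 - 10 = 48.9

48.9 dB


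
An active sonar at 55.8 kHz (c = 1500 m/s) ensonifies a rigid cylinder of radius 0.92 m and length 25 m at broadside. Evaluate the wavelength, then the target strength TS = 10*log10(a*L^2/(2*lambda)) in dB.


Step 1: lambda = c/f = 1500/55800 = 0.02688 m
Step 2: TS = 10*log10(a*L^2/(2*lambda)) = 10*log10(0.92*25^2/(2*0.02688)) = 40.29

40.29 dB


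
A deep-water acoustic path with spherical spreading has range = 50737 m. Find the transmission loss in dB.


94.11 dB


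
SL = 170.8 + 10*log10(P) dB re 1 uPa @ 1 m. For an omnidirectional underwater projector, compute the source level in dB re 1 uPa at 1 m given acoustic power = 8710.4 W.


SL = 170.8 + 10*log10(8710.4) = 170.8 + 39.4 = 210.2

210.2 dB


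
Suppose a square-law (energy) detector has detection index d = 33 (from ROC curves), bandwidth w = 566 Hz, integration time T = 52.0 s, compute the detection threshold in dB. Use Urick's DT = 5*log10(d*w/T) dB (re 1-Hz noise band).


12.78 dB


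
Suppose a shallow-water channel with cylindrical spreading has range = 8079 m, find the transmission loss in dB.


TL = 10*log10(8079) = 39.07

39.07 dB


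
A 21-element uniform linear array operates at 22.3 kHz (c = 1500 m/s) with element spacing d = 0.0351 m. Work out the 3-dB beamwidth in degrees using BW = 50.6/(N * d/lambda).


4.62 deg


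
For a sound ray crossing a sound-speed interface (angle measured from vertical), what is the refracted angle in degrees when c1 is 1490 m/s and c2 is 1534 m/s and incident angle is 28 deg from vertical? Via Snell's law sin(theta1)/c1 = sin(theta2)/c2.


28.9 deg


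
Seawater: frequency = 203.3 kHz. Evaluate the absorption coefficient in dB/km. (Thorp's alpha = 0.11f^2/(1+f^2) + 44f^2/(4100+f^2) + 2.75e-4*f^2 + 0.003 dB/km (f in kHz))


f^2 = 41330.89
alpha = 0.11*41330.89/(1+41330.89) + 44*41330.89/(4100+41330.89) + 2.75e-4*41330.89 + 0.003 = 51.508

51.508 dB/km


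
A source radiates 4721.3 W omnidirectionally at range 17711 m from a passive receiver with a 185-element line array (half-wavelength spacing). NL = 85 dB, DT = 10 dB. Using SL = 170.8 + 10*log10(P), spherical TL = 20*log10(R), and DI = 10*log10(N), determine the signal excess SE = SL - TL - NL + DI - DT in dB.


Step 1: SL = 170.8 + 10*log10(4721.3) = 207.54 dB
Step 2: TL = 20*log10(17711) = 84.96 dB
Step 3: DI = 10*log10(185) = 22.67 dB
Step 4: SE = SL - TL - NL + DI - DT = 207.54 - 84.96 - 85 + 22.67 - 10 = 50.25

50.25 dB


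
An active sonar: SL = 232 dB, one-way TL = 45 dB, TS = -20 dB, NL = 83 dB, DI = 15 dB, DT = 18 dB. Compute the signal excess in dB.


SE = SL - 2*TL + TS - NL + DI - DT = 232 - 2*45 + (-20) - 83 + 15 - 18 = 36

36 dB


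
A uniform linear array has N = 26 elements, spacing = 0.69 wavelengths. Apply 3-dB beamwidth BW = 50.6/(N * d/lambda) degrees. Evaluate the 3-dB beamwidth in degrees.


BW = 50.6 / (26 * 0.69) = 50.6 / 17.94 = 2.82

2.82 deg


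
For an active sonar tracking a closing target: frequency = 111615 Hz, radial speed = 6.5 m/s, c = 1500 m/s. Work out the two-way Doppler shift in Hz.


967.33 Hz


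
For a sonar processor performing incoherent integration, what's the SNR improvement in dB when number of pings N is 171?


Gain = 5*log10(171) = 11.16

11.16 dB


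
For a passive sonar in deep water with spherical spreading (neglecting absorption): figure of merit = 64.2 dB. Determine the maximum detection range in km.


At max range FOM = TL, so 20*log10(R) = 64.2
R = 10^(64.2/20) = 1621.81 m = 1.62 km

1.62 km


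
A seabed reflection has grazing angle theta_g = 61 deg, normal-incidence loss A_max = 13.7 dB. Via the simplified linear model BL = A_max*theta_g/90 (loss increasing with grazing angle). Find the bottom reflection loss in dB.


BL = A_max * theta_g / 90 = 13.7 * 61 / 90 = 9.29

9.29 dB


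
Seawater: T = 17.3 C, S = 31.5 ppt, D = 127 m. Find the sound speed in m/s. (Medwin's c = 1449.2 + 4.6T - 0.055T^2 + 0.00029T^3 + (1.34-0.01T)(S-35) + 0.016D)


1511.77 m/s


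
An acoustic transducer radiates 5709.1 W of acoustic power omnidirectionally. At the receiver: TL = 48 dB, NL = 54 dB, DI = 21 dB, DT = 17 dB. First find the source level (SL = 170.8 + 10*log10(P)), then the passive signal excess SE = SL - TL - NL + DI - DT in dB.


Step 1: SL = 170.8 + 10*log10(5709.1) = 208.37 dB
Step 2: SE = SL - TL - NL + DI - DT = 208.37 - 48 - 54 + 21 - 17 = 110.37

110.37 dB


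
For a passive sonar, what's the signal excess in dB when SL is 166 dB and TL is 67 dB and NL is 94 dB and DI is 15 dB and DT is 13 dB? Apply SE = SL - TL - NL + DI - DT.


SE = SL - TL - NL + DI - DT = 166 - 67 - 94 + 15 - 13 = 7

7 dB


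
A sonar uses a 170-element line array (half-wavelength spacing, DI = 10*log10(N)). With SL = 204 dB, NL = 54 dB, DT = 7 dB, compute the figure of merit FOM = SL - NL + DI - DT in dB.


Step 1: DI = 10*log10(170) = 22.3 dB
Step 2: FOM = SL - NL + DI - DT = 204 - 54 + 22.3 - 7 = 165.3

165.3 dB


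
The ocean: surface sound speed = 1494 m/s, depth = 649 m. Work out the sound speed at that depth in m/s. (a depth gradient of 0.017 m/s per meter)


c = 1494 + 0.017 * 649 = 1505.033

1505.033 m/s


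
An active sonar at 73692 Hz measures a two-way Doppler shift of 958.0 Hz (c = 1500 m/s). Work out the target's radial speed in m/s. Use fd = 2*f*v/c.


9.75 m/s


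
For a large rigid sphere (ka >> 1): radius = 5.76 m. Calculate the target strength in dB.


TS = 10*log10(5.76^2 / 4) = 10*log10(8.2944) = 9.19

9.19 dB


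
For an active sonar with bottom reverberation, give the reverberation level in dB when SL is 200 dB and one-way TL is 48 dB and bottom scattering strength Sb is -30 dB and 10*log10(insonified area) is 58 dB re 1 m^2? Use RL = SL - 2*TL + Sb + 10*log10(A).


RL = SL - 2*TL + Sb + 10*log10(A) = 200 - 2*48 + (-30) + 58 = 132

132 dB


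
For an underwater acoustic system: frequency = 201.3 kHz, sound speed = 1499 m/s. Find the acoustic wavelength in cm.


0.74 cm


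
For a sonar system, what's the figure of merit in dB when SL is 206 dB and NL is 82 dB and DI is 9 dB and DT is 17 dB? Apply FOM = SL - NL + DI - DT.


FOM = SL - NL + DI - DT = 206 - 82 + 9 - 17 = 116

116 dB


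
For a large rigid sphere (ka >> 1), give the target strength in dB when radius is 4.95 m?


TS = 10*log10(4.95^2 / 4) = 10*log10(6.125625) = 7.87

7.87 dB


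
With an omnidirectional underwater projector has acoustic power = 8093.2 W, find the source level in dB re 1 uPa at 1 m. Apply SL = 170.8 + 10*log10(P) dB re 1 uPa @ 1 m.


SL = 170.8 + 10*log10(8093.2) = 170.8 + 39.08 = 209.88

209.88 dB


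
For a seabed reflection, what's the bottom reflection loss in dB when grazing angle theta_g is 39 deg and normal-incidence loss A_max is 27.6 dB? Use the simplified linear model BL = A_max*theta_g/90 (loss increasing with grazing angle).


11.96 dB


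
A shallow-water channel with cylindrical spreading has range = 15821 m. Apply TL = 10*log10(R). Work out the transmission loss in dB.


41.99 dB


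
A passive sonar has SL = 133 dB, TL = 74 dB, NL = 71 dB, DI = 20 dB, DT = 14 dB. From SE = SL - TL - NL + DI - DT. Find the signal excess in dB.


SE = SL - TL - NL + DI - DT = 133 - 74 - 71 + 20 - 14 = -6

-6 dB


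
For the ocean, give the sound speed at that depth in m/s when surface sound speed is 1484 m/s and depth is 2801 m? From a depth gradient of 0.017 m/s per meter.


c = 1484 + 0.017 * 2801 = 1531.617

1531.617 m/s


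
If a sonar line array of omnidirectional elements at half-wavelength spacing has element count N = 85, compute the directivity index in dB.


19.29 dB


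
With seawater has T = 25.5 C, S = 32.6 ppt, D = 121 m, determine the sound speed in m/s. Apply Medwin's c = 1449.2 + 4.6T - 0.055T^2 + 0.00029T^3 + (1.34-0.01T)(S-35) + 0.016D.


c = 1449.2 + 4.6*25.5 - 0.055*25.5^2 + 0.00029*25.5^3 + (1.34 - 0.01*25.5)*(32.6 - 35) + 0.016*121 = 1534.88

1534.88 m/s


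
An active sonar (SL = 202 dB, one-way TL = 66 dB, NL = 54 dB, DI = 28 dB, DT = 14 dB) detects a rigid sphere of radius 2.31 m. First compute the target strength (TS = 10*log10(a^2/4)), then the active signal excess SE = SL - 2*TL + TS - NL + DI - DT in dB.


Step 1: TS = 10*log10(2.31^2/4) = 1.25 dB
Step 2: SE = SL - 2*TL + TS - NL + DI - DT = 202 - 2*66 + (1.25) - 54 + 28 - 14 = 31.25

31.25 dB


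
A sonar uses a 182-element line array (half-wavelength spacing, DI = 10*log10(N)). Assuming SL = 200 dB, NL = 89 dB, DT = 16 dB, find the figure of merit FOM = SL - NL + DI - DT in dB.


Step 1: DI = 10*log10(182) = 22.6 dB
Step 2: FOM = SL - NL + DI - DT = 200 - 89 + 22.6 - 16 = 117.6

117.6 dB


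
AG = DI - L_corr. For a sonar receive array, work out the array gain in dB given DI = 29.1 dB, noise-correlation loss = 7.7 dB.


AG = DI - L_corr = 29.1 - 7.7 = 21.4

21.4 dB


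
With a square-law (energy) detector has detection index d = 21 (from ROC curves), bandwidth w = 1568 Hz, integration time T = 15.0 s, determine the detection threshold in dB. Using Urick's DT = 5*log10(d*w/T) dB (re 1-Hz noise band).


DT = 5*log10(d*w/T) = 5*log10(21 * 1568 / 15.0) = 5*log10(2195.2) = 16.71

16.71 dB


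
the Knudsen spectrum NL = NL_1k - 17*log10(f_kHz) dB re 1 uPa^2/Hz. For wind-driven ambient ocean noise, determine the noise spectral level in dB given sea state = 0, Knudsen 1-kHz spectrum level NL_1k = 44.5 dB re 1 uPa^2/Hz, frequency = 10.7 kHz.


NL = NL_1k - 17*log10(f_kHz) = 44.5 - 17*log10(10.7) = 44.5 - (17.5) = 27.0

27.0 dB


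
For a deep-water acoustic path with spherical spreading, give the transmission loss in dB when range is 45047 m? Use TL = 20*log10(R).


TL = 20*log10(45047) = 93.07

93.07 dB


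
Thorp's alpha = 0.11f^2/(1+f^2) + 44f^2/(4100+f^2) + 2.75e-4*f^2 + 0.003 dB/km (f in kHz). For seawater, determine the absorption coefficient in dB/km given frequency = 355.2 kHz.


77.424 dB/km


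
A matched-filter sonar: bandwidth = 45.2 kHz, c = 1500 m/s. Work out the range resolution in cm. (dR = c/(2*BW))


dR = c/(2*BW) = 1500 / (2 * 45.2e3) = 0.0166 m = 1.66 cm

1.66 cm


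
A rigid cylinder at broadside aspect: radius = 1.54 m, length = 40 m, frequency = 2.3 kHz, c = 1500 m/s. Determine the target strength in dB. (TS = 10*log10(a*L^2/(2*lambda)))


lambda = 1500/2300 = 0.65217 m
TS = 10*log10(1.54*40^2/(2*0.65217)) = 32.76

32.76 dB


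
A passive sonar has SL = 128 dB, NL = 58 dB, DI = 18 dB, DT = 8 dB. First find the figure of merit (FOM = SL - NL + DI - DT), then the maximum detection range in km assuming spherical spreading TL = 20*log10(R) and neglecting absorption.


Step 1: FOM = SL - NL + DI - DT = 128 - 58 + 18 - 8 = 80 dB
Step 2: at max range FOM = TL = 20*log10(R), so R = 10^(80/20) = 10000.0 m = 10.0 km

10.0 km


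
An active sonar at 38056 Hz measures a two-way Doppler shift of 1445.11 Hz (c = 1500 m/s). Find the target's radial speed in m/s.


From fd = 2*f*v/c, v = c*fd/(2*f) = 1500 * 1445.11 / (2*38056) = 28.48

28.48 m/s


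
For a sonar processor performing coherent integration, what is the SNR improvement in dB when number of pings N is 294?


Gain = 10*log10(294) = 24.68

24.68 dB


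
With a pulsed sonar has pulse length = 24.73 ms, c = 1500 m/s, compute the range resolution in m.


18.5475 m


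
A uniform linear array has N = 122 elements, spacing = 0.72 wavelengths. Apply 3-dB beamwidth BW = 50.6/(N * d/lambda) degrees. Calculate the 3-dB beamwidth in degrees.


BW = 50.6 / (122 * 0.72) = 50.6 / 87.84 = 0.58

0.58 deg


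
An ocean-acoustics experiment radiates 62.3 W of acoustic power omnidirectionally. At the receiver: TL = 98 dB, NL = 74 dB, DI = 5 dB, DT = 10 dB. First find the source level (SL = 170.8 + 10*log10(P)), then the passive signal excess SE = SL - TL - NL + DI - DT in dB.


Step 1: SL = 170.8 + 10*log10(62.3) = 188.74 dB
Step 2: SE = SL - TL - NL + DI - DT = 188.74 - 98 - 74 + 5 - 10 = 11.74

11.74 dB


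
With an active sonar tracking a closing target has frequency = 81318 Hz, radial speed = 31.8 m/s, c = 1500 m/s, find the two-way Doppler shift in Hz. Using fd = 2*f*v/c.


3447.88 Hz


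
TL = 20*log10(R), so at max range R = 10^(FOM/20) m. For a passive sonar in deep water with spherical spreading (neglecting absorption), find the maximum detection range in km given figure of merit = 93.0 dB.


At max range FOM = TL, so 20*log10(R) = 93.0
R = 10^(93.0/20) = 44668.36 m = 44.67 km

44.67 km


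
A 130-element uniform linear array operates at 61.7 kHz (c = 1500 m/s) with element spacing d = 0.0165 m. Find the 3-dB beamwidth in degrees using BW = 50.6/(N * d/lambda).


0.57 deg


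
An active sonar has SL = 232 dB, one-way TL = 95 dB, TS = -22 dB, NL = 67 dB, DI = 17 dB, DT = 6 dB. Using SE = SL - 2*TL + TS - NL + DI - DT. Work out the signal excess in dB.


-36 dB


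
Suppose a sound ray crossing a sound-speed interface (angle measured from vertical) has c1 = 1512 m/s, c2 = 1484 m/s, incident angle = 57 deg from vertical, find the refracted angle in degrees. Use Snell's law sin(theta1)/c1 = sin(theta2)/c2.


55.4 deg


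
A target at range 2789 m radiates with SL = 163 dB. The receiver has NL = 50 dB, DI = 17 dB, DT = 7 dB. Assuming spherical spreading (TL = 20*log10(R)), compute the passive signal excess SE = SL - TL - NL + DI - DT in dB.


Step 1: TL = 20*log10(2789) = 68.91 dB
Step 2: SE = 163 - 68.91 - 50 + 17 - 7 = 54.09

54.09 dB


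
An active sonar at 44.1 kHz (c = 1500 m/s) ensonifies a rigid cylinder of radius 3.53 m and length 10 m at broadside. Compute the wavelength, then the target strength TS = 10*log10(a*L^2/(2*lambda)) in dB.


Step 1: lambda = c/f = 1500/44100 = 0.03401 m
Step 2: TS = 10*log10(a*L^2/(2*lambda)) = 10*log10(3.53*10^2/(2*0.03401)) = 37.15

37.15 dB


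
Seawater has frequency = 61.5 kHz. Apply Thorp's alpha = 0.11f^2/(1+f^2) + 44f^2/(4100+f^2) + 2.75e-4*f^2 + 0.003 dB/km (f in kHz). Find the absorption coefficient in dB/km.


22.266 dB/km


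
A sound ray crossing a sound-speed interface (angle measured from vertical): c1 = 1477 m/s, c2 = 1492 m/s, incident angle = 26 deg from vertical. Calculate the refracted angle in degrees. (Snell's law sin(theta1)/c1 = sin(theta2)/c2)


26.28 deg


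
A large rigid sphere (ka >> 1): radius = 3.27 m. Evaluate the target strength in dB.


TS = 10*log10(3.27^2 / 4) = 10*log10(2.673225) = 4.27

4.27 dB


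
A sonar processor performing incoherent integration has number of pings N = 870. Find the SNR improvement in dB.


Gain = 5*log10(870) = 14.7

14.7 dB


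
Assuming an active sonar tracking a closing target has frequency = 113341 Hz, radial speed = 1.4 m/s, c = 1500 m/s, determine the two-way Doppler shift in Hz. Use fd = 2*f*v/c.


fd = 2*f*v/c = 2 * 113341 * 1.4 / 1500 = 211.57

211.57 Hz


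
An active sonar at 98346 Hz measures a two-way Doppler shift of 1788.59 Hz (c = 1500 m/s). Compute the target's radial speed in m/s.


13.64 m/s


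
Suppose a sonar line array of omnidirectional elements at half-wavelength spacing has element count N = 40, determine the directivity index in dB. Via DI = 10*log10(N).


DI = 10*log10(40) = 16.02

16.02 dB


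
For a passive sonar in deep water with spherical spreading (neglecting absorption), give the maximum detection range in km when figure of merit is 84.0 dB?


15.85 km


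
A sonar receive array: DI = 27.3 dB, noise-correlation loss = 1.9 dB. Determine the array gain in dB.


25.4 dB


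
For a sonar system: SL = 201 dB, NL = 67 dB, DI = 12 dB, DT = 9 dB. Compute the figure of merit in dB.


FOM = SL - NL + DI - DT = 201 - 67 + 12 - 9 = 137

137 dB
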